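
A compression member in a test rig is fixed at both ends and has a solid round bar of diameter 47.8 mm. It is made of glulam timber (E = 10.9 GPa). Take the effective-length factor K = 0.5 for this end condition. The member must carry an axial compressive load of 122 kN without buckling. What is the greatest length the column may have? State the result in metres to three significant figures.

I = πd⁴/64 = π×47.8⁴/64 = 2.563×10^5 mm⁴
I = 2.563×10^-7 m⁴
At the buckling limit P_cr = P = 1.220×10^5 N
From P_cr = π²EI/(K·L)²:  L = (1/K)·√(π²EI/P_cr) = (1/0.5)·√(π²×1.09×10^10×2.563×10^-7/1.220×10^5)
L = 0.951 m

L_max ≈ 0.951 m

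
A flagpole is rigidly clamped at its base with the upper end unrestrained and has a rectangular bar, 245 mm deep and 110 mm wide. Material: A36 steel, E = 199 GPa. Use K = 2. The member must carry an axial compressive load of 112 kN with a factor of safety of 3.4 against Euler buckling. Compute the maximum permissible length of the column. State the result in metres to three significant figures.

L_max ≈ 5.92 m

Buckling occurs about the weak axis: I_min = h·b³/12 with b = 110 mm (the shorter side).
I_min = 245×110³/12 = 2.717×10^7 mm⁴
I = 2.717×10^-5 m⁴
Required critical load P_cr = n·P = 3.4 × 112 = 380.8 kN = 3.808×10^5 N
From P_cr = π²EI/(K·L)²:  L = (1/K)·√(π²EI/P_cr) = (1/2)·√(π²×1.99×10^11×2.717×10^-5/3.808×10^5)
L = 5.92 m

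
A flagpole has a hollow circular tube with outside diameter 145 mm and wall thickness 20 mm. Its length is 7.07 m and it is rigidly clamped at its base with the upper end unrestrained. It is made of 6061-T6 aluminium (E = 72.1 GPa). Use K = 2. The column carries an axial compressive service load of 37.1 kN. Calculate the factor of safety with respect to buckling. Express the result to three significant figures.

Inner diameter d_i = 145 − 2×20 = 105.0 mm
I = π(d_o⁴ − d_i⁴)/64 = π(145⁴ − 105.0⁴)/64 = 1.573×10^7 mm⁴
I = 1.573×10^7 mm⁴ = 1.573×10^-5 m⁴
Effective length L_e = K·L = 2 × 7.07 = 14.14 m
P_cr = π²EI / L_e² = π² × 72.1×10⁹ × 1.573×10^-5 / 14.14² = 5.599×10^4 N
Factor of safety n = P_cr / P = 55.993 / 37.1 = 1.51

n ≈ 1.51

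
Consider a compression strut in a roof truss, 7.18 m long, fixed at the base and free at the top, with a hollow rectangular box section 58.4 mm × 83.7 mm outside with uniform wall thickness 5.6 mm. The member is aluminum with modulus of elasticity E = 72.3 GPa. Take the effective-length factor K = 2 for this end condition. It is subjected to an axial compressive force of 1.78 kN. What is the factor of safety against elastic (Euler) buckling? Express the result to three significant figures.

Inner dimensions: h_i = 83.7 − 2×5.6 = 72.50 mm, b_i = 58.4 − 2×5.6 = 47.20 mm
Weak-axis I_min = (h_o·b_o³ − h_i·b_i³)/12 with b_o = 58.4, b_i = 47.20 mm (shorter outer/inner sides).
I_min = (83.7×58.4³ − 72.50×47.20³)/12 = 7.540×10^5 mm⁴
I = 7.540×10^5 mm⁴ = 7.540×10^-7 m⁴
Effective length L_e = K·L = 2 × 7.18 = 14.36 m
P_cr = π²EI / L_e² = π² × 72.3×10⁹ × 7.540×10^-7 / 14.36² = 2.609×10^3 N
Factor of safety n = P_cr / P = 2.6090 / 1.78 = 1.47

n ≈ 1.47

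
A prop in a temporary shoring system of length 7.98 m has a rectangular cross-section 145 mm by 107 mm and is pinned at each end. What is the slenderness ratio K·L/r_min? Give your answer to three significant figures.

For a rectangle r_min = b/√12 = 107/√12 = 30.89 mm
L_e = K·L = 1 × 7.98 m = 7.980 m = 7980.0 mm
λ = L_e / r_min = 7980.0 / 30.89 = 258

λ ≈ 258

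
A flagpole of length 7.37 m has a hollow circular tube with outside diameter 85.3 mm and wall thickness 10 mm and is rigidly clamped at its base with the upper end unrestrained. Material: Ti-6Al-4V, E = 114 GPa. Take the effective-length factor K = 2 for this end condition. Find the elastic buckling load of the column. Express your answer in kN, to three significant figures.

P_cr ≈ 8.84 kN

Inner diameter d_i = 85.3 − 2×10 = 65.30 mm
I = π(d_o⁴ − d_i⁴)/64 = π(85.3⁴ − 65.30⁴)/64 = 1.706×10^6 mm⁴
I = 1.706×10^6 mm⁴ = 1.706×10^-6 m⁴
Effective length L_e = K·L = 2 × 7.37 = 14.74 m
P_cr = π²EI / L_e² = π² × 114×10⁹ × 1.706×10^-6 / 14.74² = 8.836×10^3 N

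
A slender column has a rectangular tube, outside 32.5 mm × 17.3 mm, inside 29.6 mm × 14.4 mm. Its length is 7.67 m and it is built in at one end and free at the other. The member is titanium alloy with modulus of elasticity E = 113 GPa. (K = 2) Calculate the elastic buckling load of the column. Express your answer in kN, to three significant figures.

Weak-axis I_min = (h_o·b_o³ − h_i·b_i³)/12 with b_o = 17.3, b_i = 14.40 mm (shorter outer/inner sides).
I_min = (32.5×17.3³ − 29.60×14.40³)/12 = 6.658×10^3 mm⁴
I = 6.658×10^3 mm⁴ = 6.658×10^-9 m⁴
Effective length L_e = K·L = 2 × 7.67 = 15.34 m
P_cr = π²EI / L_e² = π² × 113×10⁹ × 6.658×10^-9 / 15.34² = 31.55 N

P_cr ≈ 0.0316 kN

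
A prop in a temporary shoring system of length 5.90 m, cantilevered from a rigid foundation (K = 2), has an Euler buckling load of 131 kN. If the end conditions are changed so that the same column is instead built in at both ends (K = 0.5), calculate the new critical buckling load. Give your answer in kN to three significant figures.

P_cr ≈ 2100 kN

P_cr ∝ 1/K², so P_cr,new = P_cr,old × (K_old/K_new)² = 131 × (2/0.5)²
= 131 × 16.00 = 2100 kN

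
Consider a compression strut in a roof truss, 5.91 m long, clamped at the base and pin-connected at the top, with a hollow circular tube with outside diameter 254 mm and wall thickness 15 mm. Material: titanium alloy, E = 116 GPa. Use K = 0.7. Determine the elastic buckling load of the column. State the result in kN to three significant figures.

P_cr ≈ 5400 kN

Inner diameter d_i = 254 − 2×15 = 224.0 mm
I = π(d_o⁴ − d_i⁴)/64 = π(254⁴ − 224.0⁴)/64 = 8.073×10^7 mm⁴
I = 8.073×10^7 mm⁴ = 8.073×10^-5 m⁴
Effective length L_e = K·L = 0.7 × 5.91 = 4.137 m
P_cr = π²EI / L_e² = π² × 116×10⁹ × 8.073×10^-5 / 4.137² = 5.401×10^6 N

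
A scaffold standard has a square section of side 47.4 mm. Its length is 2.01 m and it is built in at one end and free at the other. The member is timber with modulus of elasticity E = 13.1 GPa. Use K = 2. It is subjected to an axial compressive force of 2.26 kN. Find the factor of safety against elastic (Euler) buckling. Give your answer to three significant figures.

n ≈ 1.49

I = a⁴/12 = 47.4⁴/12 = 4.207×10^5 mm⁴
I = 4.207×10^5 mm⁴ = 4.207×10^-7 m⁴
Effective length L_e = K·L = 2 × 2.01 = 4.020 m
P_cr = π²EI / L_e² = π² × 13.1×10⁹ × 4.207×10^-7 / 4.020² = 3.366×10^3 N
Factor of safety n = P_cr / P = 3.3655 / 2.26 = 1.49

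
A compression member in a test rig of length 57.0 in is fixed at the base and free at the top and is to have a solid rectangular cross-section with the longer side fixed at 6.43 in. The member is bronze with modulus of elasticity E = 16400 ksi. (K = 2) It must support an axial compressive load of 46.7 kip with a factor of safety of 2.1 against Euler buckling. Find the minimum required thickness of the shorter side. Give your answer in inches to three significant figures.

Required P_cr = n·P = 2.1 × 46.7 = 98.07 kip
L_e = K·L = 2 × 57.0 = 114.0 in
Required I = P_cr·L_e²/(π²E) = 9.807×10^4 × 114.0² / (π² × 1.64×10^7) = 7.874 in⁴
Rectangle, weak axis: I_min = h·b³/12 with h = 6.43 in fixed  ⇒  b = (12I/h)^(1/3) = 2.45 in

b ≈ 2.45 in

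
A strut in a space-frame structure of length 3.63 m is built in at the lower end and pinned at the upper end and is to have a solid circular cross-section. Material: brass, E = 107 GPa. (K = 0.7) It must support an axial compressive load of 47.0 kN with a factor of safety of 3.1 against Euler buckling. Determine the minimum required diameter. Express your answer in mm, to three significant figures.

d ≈ 65.3 mm

Required P_cr = n·P = 3.1 × 47.0 = 145.7 kN
L_e = K·L = 0.7 × 3.63 = 2.541 m
Required I = P_cr·L_e²/(π²E) = 1.457×10^5 × 2.541² / (π² × 1.07×10^11) = 8.908×10^-7 m⁴
I_req = 8.908×10^5 mm⁴
Solid circle: I = πd⁴/64  ⇒  d = (64I/π)^(1/4) = (64×8.908×10^5/π)^(1/4) = 65.3 mm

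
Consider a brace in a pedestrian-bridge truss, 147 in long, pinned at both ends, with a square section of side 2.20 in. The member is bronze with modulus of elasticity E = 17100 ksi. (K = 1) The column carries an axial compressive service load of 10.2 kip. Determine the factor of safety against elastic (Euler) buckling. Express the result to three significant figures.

n ≈ 1.49

I = a⁴/12 = 2.20⁴/12 = 1.952 in⁴
Effective length L_e = K·L = 1 × 147 = 147.0 in
P_cr = π²EI / L_e² = π² × 17100×10³ × 1.952 / 147.0² = 1.525×10^4 lb
Factor of safety n = P_cr / P = 15.247 / 10.2 = 1.49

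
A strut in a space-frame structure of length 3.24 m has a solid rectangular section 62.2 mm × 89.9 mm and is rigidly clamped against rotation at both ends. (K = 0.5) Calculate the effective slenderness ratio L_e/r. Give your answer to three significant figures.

λ ≈ 90.2

For a rectangle r_min = b/√12 = 62.2/√12 = 17.96 mm
L_e = K·L = 0.5 × 3.24 m = 1.620 m = 1620.0 mm
λ = L_e / r_min = 1620.0 / 17.96 = 90.2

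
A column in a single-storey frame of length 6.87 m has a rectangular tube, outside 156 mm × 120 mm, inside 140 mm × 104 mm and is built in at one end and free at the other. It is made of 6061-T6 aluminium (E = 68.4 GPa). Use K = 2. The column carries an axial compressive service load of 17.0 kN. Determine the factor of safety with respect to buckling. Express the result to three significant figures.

n ≈ 1.96

Weak-axis I_min = (h_o·b_o³ − h_i·b_i³)/12 with b_o = 120, b_i = 104.0 mm (shorter outer/inner sides).
I_min = (156×120³ − 140.0×104.0³)/12 = 9.341×10^6 mm⁴
I = 9.341×10^6 mm⁴ = 9.341×10^-6 m⁴
Effective length L_e = K·L = 2 × 6.87 = 13.74 m
P_cr = π²EI / L_e² = π² × 68.4×10⁹ × 9.341×10^-6 / 13.74² = 3.340×10^4 N
Factor of safety n = P_cr / P = 33.401 / 17.0 = 1.96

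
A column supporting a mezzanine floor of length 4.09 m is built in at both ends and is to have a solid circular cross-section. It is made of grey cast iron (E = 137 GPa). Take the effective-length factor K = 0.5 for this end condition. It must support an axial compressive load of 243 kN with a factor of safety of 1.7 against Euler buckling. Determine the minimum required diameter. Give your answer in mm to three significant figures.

Required P_cr = n·P = 1.7 × 243 = 413.1 kN
L_e = K·L = 0.5 × 4.09 = 2.045 m
Required I = P_cr·L_e²/(π²E) = 4.131×10^5 × 2.045² / (π² × 1.37×10^11) = 1.278×10^-6 m⁴
I_req = 1.278×10^6 mm⁴
Solid circle: I = πd⁴/64  ⇒  d = (64I/π)^(1/4) = (64×1.278×10^6/π)^(1/4) = 71.4 mm

d ≈ 71.4 mm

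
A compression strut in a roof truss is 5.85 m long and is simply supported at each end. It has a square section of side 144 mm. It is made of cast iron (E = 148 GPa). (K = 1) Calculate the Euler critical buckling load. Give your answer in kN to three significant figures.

P_cr ≈ 1530 kN

I = a⁴/12 = 144⁴/12 = 3.583×10^7 mm⁴
I = 3.583×10^7 mm⁴ = 3.583×10^-5 m⁴
Effective length L_e = K·L = 1 × 5.85 = 5.850 m
P_cr = π²EI / L_e² = π² × 148×10⁹ × 3.583×10^-5 / 5.850² = 1.529×10^6 N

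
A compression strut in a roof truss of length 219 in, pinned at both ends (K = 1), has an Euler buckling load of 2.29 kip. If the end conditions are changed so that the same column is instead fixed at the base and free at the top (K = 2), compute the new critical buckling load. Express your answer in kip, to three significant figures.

P_cr ∝ 1/K², so P_cr,new = P_cr,old × (K_old/K_new)² = 2.29 × (1/2)²
= 2.29 × 0.2500 = 0.572 kip

P_cr ≈ 0.572 kip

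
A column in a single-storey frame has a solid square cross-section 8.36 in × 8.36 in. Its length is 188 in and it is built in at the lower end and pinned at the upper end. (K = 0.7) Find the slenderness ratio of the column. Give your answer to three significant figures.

λ ≈ 54.5

For a square r = a/√12 = 8.36/√12 = 2.413 in
L_e = K·L = 0.7 × 188 = 131.6 in
λ = L_e / r_min = 131.60 / 2.413 = 54.5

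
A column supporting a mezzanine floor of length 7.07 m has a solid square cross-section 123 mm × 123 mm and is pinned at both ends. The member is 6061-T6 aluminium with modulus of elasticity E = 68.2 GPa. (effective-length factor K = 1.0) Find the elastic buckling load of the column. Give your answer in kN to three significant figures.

I = a⁴/12 = 123⁴/12 = 1.907×10^7 mm⁴
I = 1.907×10^7 mm⁴ = 1.907×10^-5 m⁴
Effective length L_e = K·L = 1 × 7.07 = 7.070 m
P_cr = π²EI / L_e² = π² × 68.2×10⁹ × 1.907×10^-5 / 7.070² = 2.569×10^5 N

P_cr ≈ 257 kN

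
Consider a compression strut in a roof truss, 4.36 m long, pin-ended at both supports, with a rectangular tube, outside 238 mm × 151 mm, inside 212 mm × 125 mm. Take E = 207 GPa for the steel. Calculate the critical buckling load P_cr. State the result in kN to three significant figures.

Weak-axis I_min = (h_o·b_o³ − h_i·b_i³)/12 with b_o = 151, b_i = 125.0 mm (shorter outer/inner sides).
I_min = (238×151³ − 212.0×125.0³)/12 = 3.378×10^7 mm⁴
I = 3.378×10^7 mm⁴ = 3.378×10^-5 m⁴
Effective length L_e = K·L = 1 × 4.36 = 4.360 m
P_cr = π²EI / L_e² = π² × 207×10⁹ × 3.378×10^-5 / 4.360² = 3.630×10^6 N

P_cr ≈ 3630 kN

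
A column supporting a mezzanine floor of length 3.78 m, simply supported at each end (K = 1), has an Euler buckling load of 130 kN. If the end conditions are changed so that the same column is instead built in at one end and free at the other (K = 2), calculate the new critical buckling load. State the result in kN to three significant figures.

P_cr ≈ 32.5 kN

P_cr ∝ 1/K², so P_cr,new = P_cr,old × (K_old/K_new)² = 130 × (1/2)²
= 130 × 0.2500 = 32.5 kN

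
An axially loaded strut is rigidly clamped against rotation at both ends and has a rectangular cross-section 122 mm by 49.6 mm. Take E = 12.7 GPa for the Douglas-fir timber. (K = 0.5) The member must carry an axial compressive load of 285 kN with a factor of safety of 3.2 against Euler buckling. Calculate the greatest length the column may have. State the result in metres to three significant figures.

Buckling occurs about the weak axis: I_min = h·b³/12 with b = 49.6 mm (the shorter side).
I_min = 122×49.6³/12 = 1.241×10^6 mm⁴
I = 1.241×10^-6 m⁴
Required critical load P_cr = n·P = 3.2 × 285 = 912.0 kN = 9.120×10^5 N
From P_cr = π²EI/(K·L)²:  L = (1/K)·√(π²EI/P_cr) = (1/0.5)·√(π²×1.27×10^10×1.241×10^-6/9.120×10^5)
L = 0.826 m

L_max ≈ 0.826 m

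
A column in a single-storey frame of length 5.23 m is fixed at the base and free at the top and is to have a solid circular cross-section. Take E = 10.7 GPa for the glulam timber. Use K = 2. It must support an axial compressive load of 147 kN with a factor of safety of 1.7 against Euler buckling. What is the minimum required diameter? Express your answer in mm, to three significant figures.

Required P_cr = n·P = 1.7 × 147 = 249.9 kN
L_e = K·L = 2 × 5.23 = 10.46 m
Required I = P_cr·L_e²/(π²E) = 2.499×10^5 × 10.46² / (π² × 1.07×10^10) = 2.589×10^-4 m⁴
I_req = 2.589×10^8 mm⁴
Solid circle: I = πd⁴/64  ⇒  d = (64I/π)^(1/4) = (64×2.589×10^8/π)^(1/4) = 269 mm

d ≈ 269 mm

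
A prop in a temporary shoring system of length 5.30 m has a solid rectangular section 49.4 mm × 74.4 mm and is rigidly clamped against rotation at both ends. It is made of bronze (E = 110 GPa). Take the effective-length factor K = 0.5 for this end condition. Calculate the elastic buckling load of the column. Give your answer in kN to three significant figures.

P_cr ≈ 116 kN

Buckling occurs about the weak axis: I_min = h·b³/12 with b = 49.4 mm (the shorter side).
I_min = 74.4×49.4³/12 = 7.474×10^5 mm⁴
I = 7.474×10^5 mm⁴ = 7.474×10^-7 m⁴
Effective length L_e = K·L = 0.5 × 5.30 = 2.650 m
P_cr = π²EI / L_e² = π² × 110×10⁹ × 7.474×10^-7 / 2.650² = 1.156×10^5 N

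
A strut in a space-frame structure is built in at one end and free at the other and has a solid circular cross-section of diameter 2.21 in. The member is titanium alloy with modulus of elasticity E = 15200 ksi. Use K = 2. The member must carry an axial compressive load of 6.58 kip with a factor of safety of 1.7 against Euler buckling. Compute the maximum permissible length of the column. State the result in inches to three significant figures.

I = πd⁴/64 = π×2.21⁴/64 = 1.171 in⁴
Required critical load P_cr = n·P = 1.7 × 6.58 = 11.19 kip = 1.119×10^4 lb
From P_cr = π²EI/(K·L)²:  L = (1/K)·√(π²EI/P_cr) = (1/2)·√(π²×1.52×10^7×1.171/1.119×10^4)
L = 62.7 in

L_max ≈ 62.7 in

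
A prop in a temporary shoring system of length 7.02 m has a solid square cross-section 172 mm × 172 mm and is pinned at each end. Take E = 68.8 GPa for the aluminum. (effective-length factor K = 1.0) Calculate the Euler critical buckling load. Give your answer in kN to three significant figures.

P_cr ≈ 1000 kN

I = a⁴/12 = 172⁴/12 = 7.293×10^7 mm⁴
I = 7.293×10^7 mm⁴ = 7.293×10^-5 m⁴
Effective length L_e = K·L = 1 × 7.02 = 7.020 m
P_cr = π²EI / L_e² = π² × 68.8×10⁹ × 7.293×10^-5 / 7.020² = 1.005×10^6 N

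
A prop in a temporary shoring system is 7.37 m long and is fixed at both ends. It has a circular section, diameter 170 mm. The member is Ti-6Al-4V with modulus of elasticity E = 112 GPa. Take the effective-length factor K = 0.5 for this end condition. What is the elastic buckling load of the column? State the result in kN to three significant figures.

I = πd⁴/64 = π×170⁴/64 = 4.100×10^7 mm⁴
I = 4.100×10^7 mm⁴ = 4.100×10^-5 m⁴
Effective length L_e = K·L = 0.5 × 7.37 = 3.685 m
P_cr = π²EI / L_e² = π² × 112×10⁹ × 4.100×10^-5 / 3.685² = 3.337×10^6 N

P_cr ≈ 3340 kN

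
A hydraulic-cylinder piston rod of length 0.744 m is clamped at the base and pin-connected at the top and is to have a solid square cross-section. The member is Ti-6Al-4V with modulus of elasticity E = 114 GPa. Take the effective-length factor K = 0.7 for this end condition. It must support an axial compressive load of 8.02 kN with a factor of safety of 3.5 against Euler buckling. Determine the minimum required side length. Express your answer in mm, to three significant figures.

a ≈ 16.9 mm

Required P_cr = n·P = 3.5 × 8.02 = 28.07 kN
L_e = K·L = 0.7 × 0.744 = 0.5208 m
Required I = P_cr·L_e²/(π²E) = 2.807×10^4 × 0.5208² / (π² × 1.14×10^11) = 6.767×10^-9 m⁴
I_req = 6.767×10^3 mm⁴
Solid square: I = a⁴/12  ⇒  a = (12I)^(1/4) = (12×6.767×10^3)^(1/4) = 16.9 mm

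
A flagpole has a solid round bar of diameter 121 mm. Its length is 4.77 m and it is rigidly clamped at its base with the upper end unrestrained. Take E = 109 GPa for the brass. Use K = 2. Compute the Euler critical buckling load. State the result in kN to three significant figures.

P_cr ≈ 124 kN

I = πd⁴/64 = π×121⁴/64 = 1.052×10^7 mm⁴
I = 1.052×10^7 mm⁴ = 1.052×10^-5 m⁴
Effective length L_e = K·L = 2 × 4.77 = 9.540 m
P_cr = π²EI / L_e² = π² × 109×10⁹ × 1.052×10^-5 / 9.540² = 1.244×10^5 N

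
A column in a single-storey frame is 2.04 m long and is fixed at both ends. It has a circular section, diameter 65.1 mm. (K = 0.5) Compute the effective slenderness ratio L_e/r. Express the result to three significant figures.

λ ≈ 62.7

For a solid circle r = d/4 = 65.1/4 = 16.27 mm
L_e = K·L = 0.5 × 2.04 m = 1.020 m = 1020.0 mm
λ = L_e / r_min = 1020.0 / 16.27 = 62.7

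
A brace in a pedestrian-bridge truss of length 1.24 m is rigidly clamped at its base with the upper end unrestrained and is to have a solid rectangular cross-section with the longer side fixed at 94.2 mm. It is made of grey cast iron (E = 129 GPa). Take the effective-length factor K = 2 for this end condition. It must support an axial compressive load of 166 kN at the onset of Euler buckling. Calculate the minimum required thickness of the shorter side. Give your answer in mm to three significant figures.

L_e = K·L = 2 × 1.24 = 2.480 m
Required I = P_cr·L_e²/(π²E) = 1.660×10^5 × 2.480² / (π² × 1.29×10^11) = 8.019×10^-7 m⁴
I_req = 8.019×10^5 mm⁴
Rectangle, weak axis: I_min = h·b³/12 with h = 94.2 mm fixed  ⇒  b = (12I/h)^(1/3) = 46.7 mm

b ≈ 46.7 mm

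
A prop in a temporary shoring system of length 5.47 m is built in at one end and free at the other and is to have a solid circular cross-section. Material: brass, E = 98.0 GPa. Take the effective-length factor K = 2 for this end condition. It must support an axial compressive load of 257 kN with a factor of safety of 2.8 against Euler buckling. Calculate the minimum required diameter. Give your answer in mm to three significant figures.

d ≈ 206 mm

Required P_cr = n·P = 2.8 × 257 = 719.6 kN
L_e = K·L = 2 × 5.47 = 10.94 m
Required I = P_cr·L_e²/(π²E) = 7.196×10^5 × 10.94² / (π² × 9.80×10^10) = 8.904×10^-5 m⁴
I_req = 8.904×10^7 mm⁴
Solid circle: I = πd⁴/64  ⇒  d = (64I/π)^(1/4) = (64×8.904×10^7/π)^(1/4) = 206 mm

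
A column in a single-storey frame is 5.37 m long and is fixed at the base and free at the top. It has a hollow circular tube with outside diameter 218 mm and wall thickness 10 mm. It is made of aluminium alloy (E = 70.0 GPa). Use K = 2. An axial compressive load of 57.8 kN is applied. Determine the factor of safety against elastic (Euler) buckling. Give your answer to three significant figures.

n ≈ 3.67

Inner diameter d_i = 218 − 2×10 = 198.0 mm
I = π(d_o⁴ − d_i⁴)/64 = π(218⁴ − 198.0⁴)/64 = 3.542×10^7 mm⁴
I = 3.542×10^7 mm⁴ = 3.542×10^-5 m⁴
Effective length L_e = K·L = 2 × 5.37 = 10.74 m
P_cr = π²EI / L_e² = π² × 70.0×10⁹ × 3.542×10^-5 / 10.74² = 2.121×10^5 N
Factor of safety n = P_cr / P = 212.15 / 57.8 = 3.67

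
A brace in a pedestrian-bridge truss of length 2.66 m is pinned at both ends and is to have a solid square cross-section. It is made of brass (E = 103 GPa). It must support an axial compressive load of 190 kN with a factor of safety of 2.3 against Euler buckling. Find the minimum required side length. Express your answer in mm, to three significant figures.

a ≈ 77.7 mm

Required P_cr = n·P = 2.3 × 190 = 437.0 kN
L_e = K·L = 1 × 2.66 = 2.660 m
Required I = P_cr·L_e²/(π²E) = 4.370×10^5 × 2.660² / (π² × 1.03×10^11) = 3.042×10^-6 m⁴
I_req = 3.042×10^6 mm⁴
Solid square: I = a⁴/12  ⇒  a = (12I)^(1/4) = (12×3.042×10^6)^(1/4) = 77.7 mm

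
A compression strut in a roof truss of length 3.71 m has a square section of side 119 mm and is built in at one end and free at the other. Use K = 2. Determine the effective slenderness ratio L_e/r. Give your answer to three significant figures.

λ ≈ 216

For a square r = a/√12 = 119/√12 = 34.35 mm
L_e = K·L = 2 × 3.71 m = 7.420 m = 7420.0 mm
λ = L_e / r_min = 7420.0 / 34.35 = 216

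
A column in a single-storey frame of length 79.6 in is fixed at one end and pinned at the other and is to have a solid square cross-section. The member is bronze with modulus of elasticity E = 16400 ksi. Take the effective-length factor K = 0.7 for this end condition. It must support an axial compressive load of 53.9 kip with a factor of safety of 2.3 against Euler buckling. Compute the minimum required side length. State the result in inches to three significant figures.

Required P_cr = n·P = 2.3 × 53.9 = 124.0 kip
L_e = K·L = 0.7 × 79.6 = 55.72 in
Required I = P_cr·L_e²/(π²E) = 1.240×10^5 × 55.72² / (π² × 1.64×10^7) = 2.378 in⁴
Solid square: I = a⁴/12  ⇒  a = (12I)^(1/4) = (12×2.378)^(1/4) = 2.31 in

a ≈ 2.31 in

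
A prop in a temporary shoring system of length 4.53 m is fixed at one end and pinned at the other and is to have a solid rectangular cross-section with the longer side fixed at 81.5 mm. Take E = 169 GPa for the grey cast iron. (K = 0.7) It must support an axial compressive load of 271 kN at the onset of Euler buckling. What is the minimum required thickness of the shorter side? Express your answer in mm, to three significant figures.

L_e = K·L = 0.7 × 4.53 = 3.171 m
Required I = P_cr·L_e²/(π²E) = 2.710×10^5 × 3.171² / (π² × 1.69×10^11) = 1.634×10^-6 m⁴
I_req = 1.634×10^6 mm⁴
Rectangle, weak axis: I_min = h·b³/12 with h = 81.5 mm fixed  ⇒  b = (12I/h)^(1/3) = 62.2 mm

b ≈ 62.2 mm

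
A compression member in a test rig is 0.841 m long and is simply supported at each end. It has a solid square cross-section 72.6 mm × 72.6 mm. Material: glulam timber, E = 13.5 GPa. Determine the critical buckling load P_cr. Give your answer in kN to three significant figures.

P_cr ≈ 436 kN

I = a⁴/12 = 72.6⁴/12 = 2.315×10^6 mm⁴
I = 2.315×10^6 mm⁴ = 2.315×10^-6 m⁴
Effective length L_e = K·L = 1 × 0.841 = 0.8410 m
P_cr = π²EI / L_e² = π² × 13.5×10⁹ × 2.315×10^-6 / 0.8410² = 4.361×10^5 N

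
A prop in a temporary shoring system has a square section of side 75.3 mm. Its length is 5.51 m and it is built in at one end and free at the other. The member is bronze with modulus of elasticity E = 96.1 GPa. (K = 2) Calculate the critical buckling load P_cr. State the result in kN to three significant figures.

P_cr ≈ 20.9 kN

I = a⁴/12 = 75.3⁴/12 = 2.679×10^6 mm⁴
I = 2.679×10^6 mm⁴ = 2.679×10^-6 m⁴
Effective length L_e = K·L = 2 × 5.51 = 11.02 m
P_cr = π²EI / L_e² = π² × 96.1×10⁹ × 2.679×10^-6 / 11.02² = 2.092×10^4 N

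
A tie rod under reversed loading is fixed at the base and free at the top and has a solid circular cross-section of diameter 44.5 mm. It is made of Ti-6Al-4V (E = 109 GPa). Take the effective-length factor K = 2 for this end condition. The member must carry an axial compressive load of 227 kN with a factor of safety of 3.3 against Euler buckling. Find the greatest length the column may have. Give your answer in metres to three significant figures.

I = πd⁴/64 = π×44.5⁴/64 = 1.925×10^5 mm⁴
I = 1.925×10^-7 m⁴
Required critical load P_cr = n·P = 3.3 × 227 = 749.1 kN = 7.491×10^5 N
From P_cr = π²EI/(K·L)²:  L = (1/K)·√(π²EI/P_cr) = (1/2)·√(π²×1.09×10^11×1.925×10^-7/7.491×10^5)
L = 0.263 m

L_max ≈ 0.263 m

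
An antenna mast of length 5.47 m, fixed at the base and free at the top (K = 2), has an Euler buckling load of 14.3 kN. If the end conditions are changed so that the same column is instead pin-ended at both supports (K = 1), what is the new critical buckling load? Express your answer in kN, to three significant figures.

P_cr ≈ 57.2 kN

P_cr ∝ 1/K², so P_cr,new = P_cr,old × (K_old/K_new)² = 14.3 × (2/1)²
= 14.3 × 4.000 = 57.2 kN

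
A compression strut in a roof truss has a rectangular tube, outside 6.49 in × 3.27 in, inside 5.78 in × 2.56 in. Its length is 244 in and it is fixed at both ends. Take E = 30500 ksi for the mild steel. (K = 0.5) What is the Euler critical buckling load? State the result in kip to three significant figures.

Weak-axis I_min = (h_o·b_o³ − h_i·b_i³)/12 with b_o = 3.27, b_i = 2.560 in (shorter outer/inner sides).
I_min = (6.49×3.27³ − 5.780×2.560³)/12 = 10.83 in⁴
Effective length L_e = K·L = 0.5 × 244 = 122.0 in
P_cr = π²EI / L_e² = π² × 30500×10³ × 10.83 / 122.0² = 2.190×10^5 lb

P_cr ≈ 219 kip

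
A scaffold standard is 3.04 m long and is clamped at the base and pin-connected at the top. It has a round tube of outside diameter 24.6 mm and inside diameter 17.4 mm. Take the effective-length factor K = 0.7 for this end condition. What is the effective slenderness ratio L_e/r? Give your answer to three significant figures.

d_o = 24.6 mm, d_i = 17.4 mm
I = π(d_o⁴ − d_i⁴)/64 = π(24.6⁴ − 17.40⁴)/64 = 1.348×10^4 mm⁴
A = 237.5 mm²;  r_min = √(I/A) = √(1.348×10^4/237.5) = 7.533 mm
L_e = K·L = 0.7 × 3.04 m = 2.128 m = 2128.0 mm
λ = L_e / r_min = 2128.0 / 7.533 = 282

λ ≈ 282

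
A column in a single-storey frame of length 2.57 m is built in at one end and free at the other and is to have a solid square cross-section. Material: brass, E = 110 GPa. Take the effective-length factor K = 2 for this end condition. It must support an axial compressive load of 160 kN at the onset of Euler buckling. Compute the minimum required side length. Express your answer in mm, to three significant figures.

L_e = K·L = 2 × 2.57 = 5.140 m
Required I = P_cr·L_e²/(π²E) = 1.600×10^5 × 5.140² / (π² × 1.10×10^11) = 3.894×10^-6 m⁴
I_req = 3.894×10^6 mm⁴
Solid square: I = a⁴/12  ⇒  a = (12I)^(1/4) = (12×3.894×10^6)^(1/4) = 82.7 mm

a ≈ 82.7 mm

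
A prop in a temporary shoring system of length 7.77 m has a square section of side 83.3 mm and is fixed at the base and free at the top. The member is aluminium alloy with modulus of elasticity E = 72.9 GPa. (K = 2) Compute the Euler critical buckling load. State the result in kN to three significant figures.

P_cr ≈ 12.0 kN

I = a⁴/12 = 83.3⁴/12 = 4.012×10^6 mm⁴
I = 4.012×10^6 mm⁴ = 4.012×10^-6 m⁴
Effective length L_e = K·L = 2 × 7.77 = 15.54 m
P_cr = π²EI / L_e² = π² × 72.9×10⁹ × 4.012×10^-6 / 15.54² = 1.195×10^4 N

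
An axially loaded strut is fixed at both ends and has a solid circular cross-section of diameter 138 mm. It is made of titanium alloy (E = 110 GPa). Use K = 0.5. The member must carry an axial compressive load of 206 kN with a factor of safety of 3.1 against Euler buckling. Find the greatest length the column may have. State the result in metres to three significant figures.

I = πd⁴/64 = π×138⁴/64 = 1.780×10^7 mm⁴
I = 1.780×10^-5 m⁴
Required critical load P_cr = n·P = 3.1 × 206 = 638.6 kN = 6.386×10^5 N
From P_cr = π²EI/(K·L)²:  L = (1/K)·√(π²EI/P_cr) = (1/0.5)·√(π²×1.10×10^11×1.780×10^-5/6.386×10^5)
L = 11.0 m

L_max ≈ 11.0 m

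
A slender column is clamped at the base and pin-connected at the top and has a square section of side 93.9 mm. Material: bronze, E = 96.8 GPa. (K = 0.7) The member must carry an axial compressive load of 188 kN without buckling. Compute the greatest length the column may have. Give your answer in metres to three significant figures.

L_max ≈ 8.20 m

I = a⁴/12 = 93.9⁴/12 = 6.479×10^6 mm⁴
I = 6.479×10^-6 m⁴
At the buckling limit P_cr = P = 1.880×10^5 N
From P_cr = π²EI/(K·L)²:  L = (1/K)·√(π²EI/P_cr) = (1/0.7)·√(π²×9.68×10^10×6.479×10^-6/1.880×10^5)
L = 8.20 m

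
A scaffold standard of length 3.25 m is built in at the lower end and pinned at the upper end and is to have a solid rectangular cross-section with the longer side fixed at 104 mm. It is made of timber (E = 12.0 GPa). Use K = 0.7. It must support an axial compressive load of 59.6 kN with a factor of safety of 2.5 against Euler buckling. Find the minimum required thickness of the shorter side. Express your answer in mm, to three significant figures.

b ≈ 90.9 mm

Required P_cr = n·P = 2.5 × 59.6 = 149.0 kN
L_e = K·L = 0.7 × 3.25 = 2.275 m
Required I = P_cr·L_e²/(π²E) = 1.490×10^5 × 2.275² / (π² × 1.20×10^10) = 6.511×10^-6 m⁴
I_req = 6.511×10^6 mm⁴
Rectangle, weak axis: I_min = h·b³/12 with h = 104 mm fixed  ⇒  b = (12I/h)^(1/3) = 90.9 mm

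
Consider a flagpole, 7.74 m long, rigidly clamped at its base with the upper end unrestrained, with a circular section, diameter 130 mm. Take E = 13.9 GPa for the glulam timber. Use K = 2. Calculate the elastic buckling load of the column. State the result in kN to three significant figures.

I = πd⁴/64 = π×130⁴/64 = 1.402×10^7 mm⁴
I = 1.402×10^7 mm⁴ = 1.402×10^-5 m⁴
Effective length L_e = K·L = 2 × 7.74 = 15.48 m
P_cr = π²EI / L_e² = π² × 13.9×10⁹ × 1.402×10^-5 / 15.48² = 8.026×10^3 N

P_cr ≈ 8.03 kN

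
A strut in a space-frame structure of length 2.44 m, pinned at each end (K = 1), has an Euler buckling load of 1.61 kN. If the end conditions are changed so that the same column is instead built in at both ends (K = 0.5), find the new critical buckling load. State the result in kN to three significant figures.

P_cr ≈ 6.44 kN

P_cr ∝ 1/K², so P_cr,new = P_cr,old × (K_old/K_new)² = 1.61 × (1/0.5)²
= 1.61 × 4.000 = 6.44 kN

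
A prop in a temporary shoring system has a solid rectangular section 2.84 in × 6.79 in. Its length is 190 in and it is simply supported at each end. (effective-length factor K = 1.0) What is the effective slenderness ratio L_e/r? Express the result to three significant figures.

Buckling occurs about the weak axis: I_min = h·b³/12 with b = 2.84 in (the shorter side).
I_min = 6.79×2.84³/12 = 12.96 in⁴
A = 19.28 in²;  r_min = √(I/A) = √(12.96/19.28) = 0.8198 in
L_e = K·L = 1 × 190 = 190.0 in
λ = L_e / r_min = 190.00 / 0.8198 = 232

λ ≈ 232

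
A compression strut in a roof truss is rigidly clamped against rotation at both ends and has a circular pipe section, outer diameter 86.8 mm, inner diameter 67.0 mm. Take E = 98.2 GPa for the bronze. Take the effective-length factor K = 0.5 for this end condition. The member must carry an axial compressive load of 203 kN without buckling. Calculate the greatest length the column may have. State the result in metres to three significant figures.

L_max ≈ 5.86 m

d_o = 86.8 mm, d_i = 67.0 mm
I = π(d_o⁴ − d_i⁴)/64 = π(86.8⁴ − 67.00⁴)/64 = 1.797×10^6 mm⁴
I = 1.797×10^-6 m⁴
At the buckling limit P_cr = P = 2.030×10^5 N
From P_cr = π²EI/(K·L)²:  L = (1/K)·√(π²EI/P_cr) = (1/0.5)·√(π²×9.82×10^10×1.797×10^-6/2.030×10^5)
L = 5.86 m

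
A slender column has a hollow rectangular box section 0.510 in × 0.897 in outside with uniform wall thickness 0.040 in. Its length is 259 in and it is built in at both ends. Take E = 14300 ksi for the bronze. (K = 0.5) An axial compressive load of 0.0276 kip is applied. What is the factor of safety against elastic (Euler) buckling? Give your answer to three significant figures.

Inner dimensions: h_i = 0.897 − 2×0.040 = 0.8170 in, b_i = 0.510 − 2×0.040 = 0.4300 in
Weak-axis I_min = (h_o·b_o³ − h_i·b_i³)/12 with b_o = 0.510, b_i = 0.4300 in (shorter outer/inner sides).
I_min = (0.897×0.510³ − 0.8170×0.4300³)/12 = 4.503×10^-3 in⁴
Effective length L_e = K·L = 0.5 × 259 = 129.5 in
P_cr = π²EI / L_e² = π² × 14300×10³ × 4.503×10^-3 / 129.5² = 37.89 lb
Factor of safety n = P_cr / P = 0.037893 / 0.0276 = 1.37

n ≈ 1.37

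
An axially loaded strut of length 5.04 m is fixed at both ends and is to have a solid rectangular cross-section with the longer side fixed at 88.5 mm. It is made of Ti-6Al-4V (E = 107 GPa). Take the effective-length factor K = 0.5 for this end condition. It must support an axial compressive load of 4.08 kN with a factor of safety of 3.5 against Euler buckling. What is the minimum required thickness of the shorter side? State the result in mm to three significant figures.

b ≈ 22.7 mm

Required P_cr = n·P = 3.5 × 4.08 = 14.28 kN
L_e = K·L = 0.5 × 5.04 = 2.520 m
Required I = P_cr·L_e²/(π²E) = 1.428×10^4 × 2.520² / (π² × 1.07×10^11) = 8.587×10^-8 m⁴
I_req = 8.587×10^4 mm⁴
Rectangle, weak axis: I_min = h·b³/12 with h = 88.5 mm fixed  ⇒  b = (12I/h)^(1/3) = 22.7 mm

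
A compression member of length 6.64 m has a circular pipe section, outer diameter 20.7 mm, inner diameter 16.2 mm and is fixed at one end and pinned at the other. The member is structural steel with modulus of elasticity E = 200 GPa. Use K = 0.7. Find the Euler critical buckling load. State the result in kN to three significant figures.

d_o = 20.7 mm, d_i = 16.2 mm
I = π(d_o⁴ − d_i⁴)/64 = π(20.7⁴ − 16.20⁴)/64 = 5.632×10^3 mm⁴
I = 5.632×10^3 mm⁴ = 5.632×10^-9 m⁴
Effective length L_e = K·L = 0.7 × 6.64 = 4.648 m
P_cr = π²EI / L_e² = π² × 200×10⁹ × 5.632×10^-9 / 4.648² = 514.6 N

P_cr ≈ 0.515 kN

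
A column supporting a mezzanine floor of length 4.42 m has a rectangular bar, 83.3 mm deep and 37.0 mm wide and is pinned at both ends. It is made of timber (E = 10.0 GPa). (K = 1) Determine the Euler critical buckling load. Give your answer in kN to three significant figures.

Buckling occurs about the weak axis: I_min = h·b³/12 with b = 37.0 mm (the shorter side).
I_min = 83.3×37.0³/12 = 3.516×10^5 mm⁴
I = 3.516×10^5 mm⁴ = 3.516×10^-7 m⁴
Effective length L_e = K·L = 1 × 4.42 = 4.420 m
P_cr = π²EI / L_e² = π² × 10.0×10⁹ × 3.516×10^-7 / 4.420² = 1.776×10^3 N

P_cr ≈ 1.78 kN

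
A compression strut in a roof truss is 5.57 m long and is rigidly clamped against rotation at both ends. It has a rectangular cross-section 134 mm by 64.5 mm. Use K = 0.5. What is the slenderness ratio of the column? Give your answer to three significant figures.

λ ≈ 150

For a rectangle r_min = b/√12 = 64.5/√12 = 18.62 mm
L_e = K·L = 0.5 × 5.57 m = 2.785 m = 2785.0 mm
λ = L_e / r_min = 2785.0 / 18.62 = 150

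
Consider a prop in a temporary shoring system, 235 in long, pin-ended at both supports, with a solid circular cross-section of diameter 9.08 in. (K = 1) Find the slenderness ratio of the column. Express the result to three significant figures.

For a solid circle r = d/4 = 9.08/4 = 2.270 in
L_e = K·L = 1 × 235 = 235.0 in
λ = L_e / r_min = 235.00 / 2.270 = 104

λ ≈ 104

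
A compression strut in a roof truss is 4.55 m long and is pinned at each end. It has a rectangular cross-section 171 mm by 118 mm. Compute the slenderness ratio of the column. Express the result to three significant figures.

For a rectangle r_min = b/√12 = 118/√12 = 34.06 mm
L_e = K·L = 1 × 4.55 m = 4.550 m = 4550.0 mm
λ = L_e / r_min = 4550.0 / 34.06 = 134

λ ≈ 134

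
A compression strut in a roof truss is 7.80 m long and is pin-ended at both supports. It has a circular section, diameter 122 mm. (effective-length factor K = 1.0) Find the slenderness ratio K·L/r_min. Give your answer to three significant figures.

λ ≈ 256

For a solid circle r = d/4 = 122/4 = 30.50 mm
L_e = K·L = 1 × 7.80 m = 7.800 m = 7800.0 mm
λ = L_e / r_min = 7800.0 / 30.50 = 256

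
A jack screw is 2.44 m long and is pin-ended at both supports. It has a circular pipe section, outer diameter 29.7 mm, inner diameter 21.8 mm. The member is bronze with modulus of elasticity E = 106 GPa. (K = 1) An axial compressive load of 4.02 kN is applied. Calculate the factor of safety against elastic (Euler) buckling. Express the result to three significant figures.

n ≈ 1.18

d_o = 29.7 mm, d_i = 21.8 mm
I = π(d_o⁴ − d_i⁴)/64 = π(29.7⁴ − 21.80⁴)/64 = 2.711×10^4 mm⁴
I = 2.711×10^4 mm⁴ = 2.711×10^-8 m⁴
Effective length L_e = K·L = 1 × 2.44 = 2.440 m
P_cr = π²EI / L_e² = π² × 106×10⁹ × 2.711×10^-8 / 2.440² = 4.763×10^3 N
Factor of safety n = P_cr / P = 4.7634 / 4.02 = 1.18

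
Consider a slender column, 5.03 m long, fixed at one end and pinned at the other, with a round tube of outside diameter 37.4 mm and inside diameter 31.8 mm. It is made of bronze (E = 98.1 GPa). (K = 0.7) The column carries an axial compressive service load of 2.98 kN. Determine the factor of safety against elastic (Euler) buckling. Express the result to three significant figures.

d_o = 37.4 mm, d_i = 31.8 mm
I = π(d_o⁴ − d_i⁴)/64 = π(37.4⁴ − 31.80⁴)/64 = 4.584×10^4 mm⁴
I = 4.584×10^4 mm⁴ = 4.584×10^-8 m⁴
Effective length L_e = K·L = 0.7 × 5.03 = 3.521 m
P_cr = π²EI / L_e² = π² × 98.1×10⁹ × 4.584×10^-8 / 3.521² = 3.580×10^3 N
Factor of safety n = P_cr / P = 3.5803 / 2.98 = 1.20

n ≈ 1.20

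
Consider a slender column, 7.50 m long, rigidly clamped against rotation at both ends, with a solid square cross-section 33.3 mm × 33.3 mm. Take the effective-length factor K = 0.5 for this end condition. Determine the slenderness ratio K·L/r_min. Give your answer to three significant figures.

For a square r = a/√12 = 33.3/√12 = 9.613 mm
L_e = K·L = 0.5 × 7.50 m = 3.750 m = 3750.0 mm
λ = L_e / r_min = 3750.0 / 9.613 = 390

λ ≈ 390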